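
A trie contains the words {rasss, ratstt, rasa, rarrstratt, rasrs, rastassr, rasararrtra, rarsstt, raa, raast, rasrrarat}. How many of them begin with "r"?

Walk to "r"; the words in its subtree are exactly those with that prefix.
Matches: "raa", "raast", "rarrstratt", "rarsstt", "rasa", "rasararrtra", "rasrrarat", "rasrs", "rasss", "rastassr", "ratstt"
Count: 11

11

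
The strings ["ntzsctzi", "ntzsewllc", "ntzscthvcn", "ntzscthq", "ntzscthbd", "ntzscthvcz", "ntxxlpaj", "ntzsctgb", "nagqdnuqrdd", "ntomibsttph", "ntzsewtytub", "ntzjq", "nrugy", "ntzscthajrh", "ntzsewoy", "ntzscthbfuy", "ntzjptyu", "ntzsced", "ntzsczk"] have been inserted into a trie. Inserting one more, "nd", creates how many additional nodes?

1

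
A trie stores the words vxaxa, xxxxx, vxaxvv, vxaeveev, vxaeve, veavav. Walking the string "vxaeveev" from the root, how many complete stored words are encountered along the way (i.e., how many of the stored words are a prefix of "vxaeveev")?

2

Walk "vxaeveev" from the root; an end-of-word marker is hit whenever a stored word is a prefix of "vxaeveev".
Prefixes of the query that are stored words: "vxaeve", "vxaeveev"
Count: 2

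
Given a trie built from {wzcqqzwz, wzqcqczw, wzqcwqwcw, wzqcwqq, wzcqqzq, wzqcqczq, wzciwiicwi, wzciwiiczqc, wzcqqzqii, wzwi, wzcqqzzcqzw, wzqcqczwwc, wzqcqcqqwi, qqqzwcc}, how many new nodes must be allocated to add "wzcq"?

Every character of "wzcq" already lies on an existing path (it is a prefix of some stored word).
No new nodes are needed: 0.

0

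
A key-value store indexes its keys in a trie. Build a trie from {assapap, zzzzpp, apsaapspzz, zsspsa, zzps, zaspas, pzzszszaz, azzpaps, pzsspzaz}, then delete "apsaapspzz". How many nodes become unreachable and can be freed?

9

Walk "apsaapspzz" from the leaf back toward the root, removing each node that no remaining word uses.
The suffix "psaapspzz" (9 nodes) is used only by "apsaapspzz"; the node for "a" still has the child "s", so pruning stops there.
Nodes removed: 9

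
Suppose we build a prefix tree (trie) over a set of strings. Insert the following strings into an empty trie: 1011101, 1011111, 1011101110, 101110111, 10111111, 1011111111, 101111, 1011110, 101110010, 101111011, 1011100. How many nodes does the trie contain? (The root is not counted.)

21

Trie structure (* marks end of a word):
(root)
└─ 1
   └─ 0
      └─ 1
         └─ 1
            └─ 1
               ├─ 0
               │  ├─ 0 *
               │  │  └─ 1
               │  │     └─ 0 *
               │  └─ 1 *
               │     └─ 1
               │        └─ 1 *
               │           └─ 0 *
               └─ 1 *
                  ├─ 0 *
                  │  └─ 1
                  │     └─ 1 *
                  └─ 1 *
                     └─ 1 *
                        └─ 1
                           └─ 1 *
Counting every labelled node above: 21.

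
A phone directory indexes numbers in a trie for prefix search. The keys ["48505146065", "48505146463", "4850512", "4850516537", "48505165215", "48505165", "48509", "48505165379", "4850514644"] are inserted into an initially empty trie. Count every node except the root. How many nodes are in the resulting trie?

25

Trace insertions, counting only characters that open a new branch:
  "48505146065" → 11 new (4, 8, 5, 0, 5, 1, 4, 6, 0, 6, 5)
  "48505146463" → prefix "48505146" already present; 3 new (4, 6, 3)
  "4850512" → prefix "485051" already present; 1 new (2)
  "4850516537" → prefix "485051" already present; 4 new (6, 5, 3, 7)
  "48505165215" → prefix "48505165" already present; 3 new (2, 1, 5)
  "48505165" → prefix "48505165" already present; 0 new (none)
  "48509" → prefix "4850" already present; 1 new (9)
  "48505165379" → prefix "4850516537" already present; 1 new (9)
  "4850514644" → prefix "485051464" already present; 1 new (4)
Total nodes = 11 + 3 + 1 + 4 + 3 + 0 + 1 + 1 + 1 = 25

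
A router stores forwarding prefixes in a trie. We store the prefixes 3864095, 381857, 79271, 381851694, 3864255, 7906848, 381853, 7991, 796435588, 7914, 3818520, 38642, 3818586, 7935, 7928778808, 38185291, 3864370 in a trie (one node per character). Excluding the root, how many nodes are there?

58

Trace insertions, counting only characters that open a new branch:
  "3864095" → 7 new (3, 8, 6, 4, 0, 9, 5)
  "381857" → prefix "38" already present; 4 new (1, 8, 5, 7)
  "79271" → 5 new (7, 9, 2, 7, 1)
  "381851694" → prefix "38185" already present; 4 new (1, 6, 9, 4)
  "3864255" → prefix "3864" already present; 3 new (2, 5, 5)
  "7906848" → prefix "79" already present; 5 new (0, 6, 8, 4, 8)
  "381853" → prefix "38185" already present; 1 new (3)
  "7991" → prefix "79" already present; 2 new (9, 1)
  "796435588" → prefix "79" already present; 7 new (6, 4, 3, 5, 5, 8, 8)
  "7914" → prefix "79" already present; 2 new (1, 4)
  "3818520" → prefix "38185" already present; 2 new (2, 0)
  "38642" → prefix "38642" already present; 0 new (none)
  "3818586" → prefix "38185" already present; 2 new (8, 6)
  "7935" → prefix "79" already present; 2 new (3, 5)
  "7928778808" → prefix "792" already present; 7 new (8, 7, 7, 8, 8, 0, 8)
  "38185291" → prefix "381852" already present; 2 new (9, 1)
  "3864370" → prefix "3864" already present; 3 new (3, 7, 0)
Total nodes = 7 + 4 + 5 + 4 + 3 + 5 + 1 + 2 + 7 + 2 + 2 + 0 + 2 + 2 + 7 + 2 + 3 = 58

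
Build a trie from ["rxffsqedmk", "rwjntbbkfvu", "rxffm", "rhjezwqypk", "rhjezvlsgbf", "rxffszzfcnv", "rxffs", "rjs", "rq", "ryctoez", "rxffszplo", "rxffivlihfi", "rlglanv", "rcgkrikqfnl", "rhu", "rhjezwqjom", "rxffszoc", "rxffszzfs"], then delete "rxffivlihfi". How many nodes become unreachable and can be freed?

7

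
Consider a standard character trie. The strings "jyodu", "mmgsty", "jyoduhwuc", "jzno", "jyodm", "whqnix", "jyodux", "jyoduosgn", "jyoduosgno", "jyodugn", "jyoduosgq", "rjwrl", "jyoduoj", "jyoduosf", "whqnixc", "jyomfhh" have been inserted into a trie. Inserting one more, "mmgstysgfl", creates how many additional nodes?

4

The longest prefix of "mmgstysgfl" already in the trie is "mmgsty" (length 6).
New nodes needed: |"mmgstysgfl"| − 6 = 10 − 6 = 4.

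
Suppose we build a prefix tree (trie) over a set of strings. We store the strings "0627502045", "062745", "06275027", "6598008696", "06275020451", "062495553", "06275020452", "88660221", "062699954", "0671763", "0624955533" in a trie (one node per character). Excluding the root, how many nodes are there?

Trace insertions, counting only characters that open a new branch:
  "0627502045" → 10 new (0, 6, 2, 7, 5, 0, 2, 0, 4, 5)
  "062745" → prefix "0627" already present; 2 new (4, 5)
  "06275027" → prefix "0627502" already present; 1 new (7)
  "6598008696" → 10 new (6, 5, 9, 8, 0, 0, 8, 6, 9, 6)
  "06275020451" → prefix "0627502045" already present; 1 new (1)
  "062495553" → prefix "062" already present; 6 new (4, 9, 5, 5, 5, 3)
  "06275020452" → prefix "0627502045" already present; 1 new (2)
  "88660221" → 8 new (8, 8, 6, 6, 0, 2, 2, 1)
  "062699954" → prefix "062" already present; 6 new (6, 9, 9, 9, 5, 4)
  "0671763" → prefix "06" already present; 5 new (7, 1, 7, 6, 3)
  "0624955533" → prefix "062495553" already present; 1 new (3)
Total nodes = 10 + 2 + 1 + 10 + 1 + 6 + 1 + 8 + 6 + 5 + 1 = 51

51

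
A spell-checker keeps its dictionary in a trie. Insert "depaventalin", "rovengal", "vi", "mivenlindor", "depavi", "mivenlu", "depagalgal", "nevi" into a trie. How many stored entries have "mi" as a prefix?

2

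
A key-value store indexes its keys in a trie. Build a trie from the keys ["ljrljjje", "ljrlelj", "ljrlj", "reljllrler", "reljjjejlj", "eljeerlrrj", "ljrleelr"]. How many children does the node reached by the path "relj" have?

2

The children of the "relj" node are the distinct next characters among strings starting with "relj".
Characters that immediately follow "relj" among the stored strings: {j, l}.
That node has 2 child edges.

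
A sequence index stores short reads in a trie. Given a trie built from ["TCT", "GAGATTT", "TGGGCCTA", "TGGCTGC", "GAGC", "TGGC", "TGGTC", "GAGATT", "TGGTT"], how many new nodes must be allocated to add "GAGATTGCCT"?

"GAGATT" is already a path in the trie; the remaining "GCCT" must be added.
New nodes needed: |"GAGATTGCCT"| − 6 = 10 − 6 = 4.

4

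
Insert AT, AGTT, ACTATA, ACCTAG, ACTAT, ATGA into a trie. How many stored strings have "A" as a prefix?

6

Traverse to the node for "A", then collect every word in that subtree.
Words under "A": ACCTAG, ACTAT, ACTATA, AGTT, AT, ATGA
Count: 6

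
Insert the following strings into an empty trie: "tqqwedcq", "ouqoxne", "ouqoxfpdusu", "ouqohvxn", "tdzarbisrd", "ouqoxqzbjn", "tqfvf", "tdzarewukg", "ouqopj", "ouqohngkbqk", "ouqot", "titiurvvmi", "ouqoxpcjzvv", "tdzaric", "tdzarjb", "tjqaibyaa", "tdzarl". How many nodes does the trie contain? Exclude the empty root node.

84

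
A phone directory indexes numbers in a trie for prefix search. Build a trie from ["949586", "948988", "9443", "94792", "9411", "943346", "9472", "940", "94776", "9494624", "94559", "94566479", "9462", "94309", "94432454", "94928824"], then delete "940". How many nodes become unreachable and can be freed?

A node on "940"'s path can go only if nothing else ends at it or branches off below it.
The suffix "0" (1 node) is used only by "940"; the node for "94" still has the child "9", so pruning stops there.
Nodes removed: 1

1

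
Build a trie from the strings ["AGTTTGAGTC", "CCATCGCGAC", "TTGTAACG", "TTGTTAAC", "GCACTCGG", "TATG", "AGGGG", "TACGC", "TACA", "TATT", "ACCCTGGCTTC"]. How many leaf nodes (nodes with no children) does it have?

A leaf is a node with no children — equivalently, the end of a word that is not a proper prefix of any other stored word.
Those words: "ACCCTGGCTTC", "AGGGG", "AGTTTGAGTC", "CCATCGCGAC", "GCACTCGG", "TACA", "TACGC", "TATG", "TATT", "TTGTAACG", "TTGTTAAC"
Leaf count: 11

11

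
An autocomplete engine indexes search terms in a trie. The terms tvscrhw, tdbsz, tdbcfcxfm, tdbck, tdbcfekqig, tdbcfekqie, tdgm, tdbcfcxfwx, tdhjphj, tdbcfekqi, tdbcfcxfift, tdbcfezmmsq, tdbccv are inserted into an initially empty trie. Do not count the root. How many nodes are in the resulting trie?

For each word, the new-node count is its length minus the longest prefix already in the trie:
  "tvscrhw" → 7 new (t, v, s, c, r, h, w)
  "tdbsz" → prefix "t" already present; 4 new (d, b, s, z)
  "tdbcfcxfm" → prefix "tdb" already present; 6 new (c, f, c, x, f, m)
  "tdbck" → prefix "tdbc" already present; 1 new (k)
  "tdbcfekqig" → prefix "tdbcf" already present; 5 new (e, k, q, i, g)
  "tdbcfekqie" → prefix "tdbcfekqi" already present; 1 new (e)
  "tdgm" → prefix "td" already present; 2 new (g, m)
  "tdbcfcxfwx" → prefix "tdbcfcxf" already present; 2 new (w, x)
  "tdhjphj" → prefix "td" already present; 5 new (h, j, p, h, j)
  "tdbcfekqi" → prefix "tdbcfekqi" already present; 0 new (none)
  "tdbcfcxfift" → prefix "tdbcfcxf" already present; 3 new (i, f, t)
  "tdbcfezmmsq" → prefix "tdbcfe" already present; 5 new (z, m, m, s, q)
  "tdbccv" → prefix "tdbc" already present; 2 new (c, v)
Total nodes = 7 + 4 + 6 + 1 + 5 + 1 + 2 + 2 + 5 + 0 + 3 + 5 + 2 = 43

43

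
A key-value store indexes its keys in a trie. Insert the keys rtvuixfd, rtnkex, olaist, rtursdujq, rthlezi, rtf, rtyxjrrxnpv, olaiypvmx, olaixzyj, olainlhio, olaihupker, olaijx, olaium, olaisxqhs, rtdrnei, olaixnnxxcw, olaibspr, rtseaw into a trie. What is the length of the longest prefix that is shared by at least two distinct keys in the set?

Equivalently: take the maximum, over all pairs, of their longest common prefix length.
"olaist" and "olaisxqhs" agree on "olais" (5 characters) before diverging; nothing deeper is shared.
Longest shared-prefix length: 5

5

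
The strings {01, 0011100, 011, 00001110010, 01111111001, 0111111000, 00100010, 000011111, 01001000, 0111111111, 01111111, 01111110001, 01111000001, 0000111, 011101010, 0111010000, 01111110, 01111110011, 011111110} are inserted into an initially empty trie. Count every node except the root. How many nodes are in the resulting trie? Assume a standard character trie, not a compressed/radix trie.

61

Insert word by word; a character creates a node only if that edge doesn't already exist:
  "01" → 2 new (0, 1)
  "0011100" → prefix "0" already present; 6 new (0, 1, 1, 1, 0, 0)
  "011" → prefix "01" already present; 1 new (1)
  "00001110010" → prefix "00" already present; 9 new (0, 0, 1, 1, 1, 0, 0, 1, 0)
  "01111111001" → prefix "011" already present; 8 new (1, 1, 1, 1, 1, 0, 0, 1)
  "0111111000" → prefix "0111111" already present; 3 new (0, 0, 0)
  "00100010" → prefix "001" already present; 5 new (0, 0, 0, 1, 0)
  "000011111" → prefix "0000111" already present; 2 new (1, 1)
  "01001000" → prefix "01" already present; 6 new (0, 0, 1, 0, 0, 0)
  "0111111111" → prefix "01111111" already present; 2 new (1, 1)
  "01111111" → prefix "01111111" already present; 0 new (none)
  "01111110001" → prefix "0111111000" already present; 1 new (1)
  "01111000001" → prefix "01111" already present; 6 new (0, 0, 0, 0, 0, 1)
  "0000111" → prefix "0000111" already present; 0 new (none)
  "011101010" → prefix "0111" already present; 5 new (0, 1, 0, 1, 0)
  "0111010000" → prefix "0111010" already present; 3 new (0, 0, 0)
  "01111110" → prefix "01111110" already present; 0 new (none)
  "01111110011" → prefix "011111100" already present; 2 new (1, 1)
  "011111110" → prefix "011111110" already present; 0 new (none)
Total nodes = 2 + 6 + 1 + 9 + 8 + 3 + 5 + 2 + 6 + 2 + 0 + 1 + 6 + 0 + 5 + 3 + 0 + 2 + 0 = 61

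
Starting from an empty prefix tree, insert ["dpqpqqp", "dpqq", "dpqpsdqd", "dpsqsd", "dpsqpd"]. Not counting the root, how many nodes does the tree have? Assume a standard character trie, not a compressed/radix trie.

Count nodes per top-level branch (shared prefixes stored once):
  'd'-branch (dpqpqqp, dpqpsdqd, dpqq, dpsqpd, dpsqsd): 18 nodes
Sum: 18

18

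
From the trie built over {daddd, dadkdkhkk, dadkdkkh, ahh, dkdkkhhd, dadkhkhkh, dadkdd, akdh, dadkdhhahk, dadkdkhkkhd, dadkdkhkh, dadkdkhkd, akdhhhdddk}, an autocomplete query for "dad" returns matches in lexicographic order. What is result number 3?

dadkdhhahk

Words with prefix "dad", in lexicographic order: "daddd", "dadkdd", "dadkdhhahk", "dadkdkhkd", "dadkdkhkh", "dadkdkhkk", "dadkdkhkkhd", "dadkdkkh", "dadkhkhkh"
Position 3: dadkdhhahk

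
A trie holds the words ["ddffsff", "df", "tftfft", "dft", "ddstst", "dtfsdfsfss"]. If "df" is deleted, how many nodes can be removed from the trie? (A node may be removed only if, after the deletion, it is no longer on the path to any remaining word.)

0

Walk "df" from the leaf back toward the root, removing each node that no remaining word uses.
Every node on "df" is still needed (e.g. by "dft"), so nothing is freed.
Nodes removed: 0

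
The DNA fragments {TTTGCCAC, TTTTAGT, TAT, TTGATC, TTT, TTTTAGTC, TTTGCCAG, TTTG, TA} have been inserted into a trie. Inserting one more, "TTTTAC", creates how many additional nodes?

"TTTTA" is already a path in the trie; the remaining "C" must be added.
Each of the 1 remaining characters creates one node.

1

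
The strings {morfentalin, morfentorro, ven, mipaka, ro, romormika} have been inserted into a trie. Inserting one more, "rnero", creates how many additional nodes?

The longest prefix of "rnero" already in the trie is "r" (length 1).
So 5 − 1 = 4 new nodes.

4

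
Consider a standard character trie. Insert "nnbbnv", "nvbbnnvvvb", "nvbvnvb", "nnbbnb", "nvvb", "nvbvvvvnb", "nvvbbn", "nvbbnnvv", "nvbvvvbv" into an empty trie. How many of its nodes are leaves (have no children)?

A leaf is a node with no children — equivalently, the end of a word that is not a proper prefix of any other stored word.
Those words: "nnbbnb", "nnbbnv", "nvbbnnvvvb", "nvbvnvb", "nvbvvvbv", "nvbvvvvnb", "nvvbbn"
Leaf count: 7

7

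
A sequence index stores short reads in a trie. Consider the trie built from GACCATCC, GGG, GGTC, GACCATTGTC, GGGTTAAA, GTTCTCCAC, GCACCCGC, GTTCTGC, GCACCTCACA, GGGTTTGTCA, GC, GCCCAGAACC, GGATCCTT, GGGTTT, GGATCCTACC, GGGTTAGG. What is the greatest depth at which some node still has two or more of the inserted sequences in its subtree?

7

Look for the deepest trie node that still has at least two words in its subtree.
"GGATCCTACC" and "GGATCCTT" agree on "GGATCCT" (7 characters) before diverging; nothing deeper is shared.
Longest shared-prefix length: 7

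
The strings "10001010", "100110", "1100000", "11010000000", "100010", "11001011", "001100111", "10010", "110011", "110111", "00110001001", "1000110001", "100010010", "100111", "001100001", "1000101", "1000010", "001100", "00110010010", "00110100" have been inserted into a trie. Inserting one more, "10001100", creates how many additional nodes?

0

Every character of "10001100" already lies on an existing path (it is a prefix of some stored word).
No new nodes are needed: 0.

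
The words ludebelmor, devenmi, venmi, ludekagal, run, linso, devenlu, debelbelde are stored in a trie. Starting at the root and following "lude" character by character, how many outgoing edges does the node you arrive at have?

2

Follow the path "lude" to its node, then look at its outgoing edges.
Characters that immediately follow "lude" among the stored strings: {b, k}.
That node has 2 child edges.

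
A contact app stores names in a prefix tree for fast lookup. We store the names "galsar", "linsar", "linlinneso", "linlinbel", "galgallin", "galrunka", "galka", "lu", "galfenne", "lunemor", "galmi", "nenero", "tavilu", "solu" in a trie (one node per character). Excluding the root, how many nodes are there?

64

Count nodes per top-level branch (shared prefixes stored once):
  'g'-branch (galfenne, galgallin, galka, galmi, galrunka, galsar): 26 nodes
  'l'-branch (linlinbel, linlinneso, linsar, lu, lunemor): 22 nodes
  'n'-branch (nenero): 6 nodes
  's'-branch (solu): 4 nodes
  't'-branch (tavilu): 6 nodes
Sum: 64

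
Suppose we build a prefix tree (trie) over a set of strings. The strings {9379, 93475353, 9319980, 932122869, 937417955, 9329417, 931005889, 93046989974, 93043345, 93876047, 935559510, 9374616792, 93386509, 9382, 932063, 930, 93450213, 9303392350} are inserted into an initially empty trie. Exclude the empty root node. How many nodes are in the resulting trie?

92

Count nodes per top-level branch (shared prefixes stored once):
  '9'-branch (930, 9303392350, 93043345, 93046989974, 931005889, 9319980, 932063, 932122869, 9329417, 93386509, 93450213, 93475353, 935559510, 937417955, 9374616792, 9379, 9382, 93876047): 92 nodes
Sum: 92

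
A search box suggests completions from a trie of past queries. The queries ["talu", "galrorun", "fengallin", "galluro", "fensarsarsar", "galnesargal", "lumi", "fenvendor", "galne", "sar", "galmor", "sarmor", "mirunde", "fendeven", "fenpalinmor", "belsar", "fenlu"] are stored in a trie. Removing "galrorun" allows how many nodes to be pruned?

5

Walk "galrorun" from the leaf back toward the root, removing each node that no remaining word uses.
The suffix "rorun" (5 nodes) is used only by "galrorun"; the node for "gal" still has the child "l", so pruning stops there.
Nodes removed: 5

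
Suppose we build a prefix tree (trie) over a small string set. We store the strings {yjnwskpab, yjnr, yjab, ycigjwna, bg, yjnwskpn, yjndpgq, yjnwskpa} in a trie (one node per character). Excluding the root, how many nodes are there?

26

Trie structure (* marks end of a word):
(root)
├─ b
│  └─ g *
└─ y
   ├─ c
   │  └─ i
   │     └─ g
   │        └─ j
   │           └─ w
   │              └─ n
   │                 └─ a *
   └─ j
      ├─ a
      │  └─ b *
      └─ n
         ├─ d
         │  └─ p
         │     └─ g
         │        └─ q *
         ├─ r *
         └─ w
            └─ s
               └─ k
                  └─ p
                     ├─ a *
                     │  └─ b *
                     └─ n *
Counting every labelled node above: 26.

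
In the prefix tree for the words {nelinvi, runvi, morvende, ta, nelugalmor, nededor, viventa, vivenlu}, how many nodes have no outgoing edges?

Leaves are exactly the stored words that no other stored word extends.
Those words: "morvende", "nededor", "nelinvi", "nelugalmor", "runvi", "ta", "vivenlu", "viventa"
Leaf count: 8

8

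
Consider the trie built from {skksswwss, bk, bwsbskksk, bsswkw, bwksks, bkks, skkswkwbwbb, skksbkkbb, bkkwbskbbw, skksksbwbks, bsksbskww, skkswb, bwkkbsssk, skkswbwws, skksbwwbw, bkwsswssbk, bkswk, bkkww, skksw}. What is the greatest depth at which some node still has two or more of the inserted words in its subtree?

Equivalently: take the maximum, over all pairs, of their longest common prefix length.
"skkswb" and "skkswbwws" agree on "skkswb" (6 characters) before diverging; nothing deeper is shared.
Longest shared-prefix length: 6

6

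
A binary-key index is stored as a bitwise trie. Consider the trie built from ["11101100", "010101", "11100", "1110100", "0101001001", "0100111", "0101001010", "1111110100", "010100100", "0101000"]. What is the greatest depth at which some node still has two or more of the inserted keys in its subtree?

Equivalently: take the maximum, over all pairs, of their longest common prefix length.
e.g. "010100100" and "0101001001" share the prefix "010100100" of length 9; no pair shares a longer one.
Longest shared-prefix length: 9

9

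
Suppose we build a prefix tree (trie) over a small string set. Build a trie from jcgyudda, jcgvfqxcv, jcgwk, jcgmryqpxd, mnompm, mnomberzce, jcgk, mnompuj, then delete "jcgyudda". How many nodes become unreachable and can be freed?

5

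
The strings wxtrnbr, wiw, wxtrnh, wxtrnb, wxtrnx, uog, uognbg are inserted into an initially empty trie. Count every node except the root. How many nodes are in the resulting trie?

17

Count nodes per top-level branch (shared prefixes stored once):
  'u'-branch (uog, uognbg): 6 nodes
  'w'-branch (wiw, wxtrnb, wxtrnbr, wxtrnh, wxtrnx): 11 nodes
Sum: 17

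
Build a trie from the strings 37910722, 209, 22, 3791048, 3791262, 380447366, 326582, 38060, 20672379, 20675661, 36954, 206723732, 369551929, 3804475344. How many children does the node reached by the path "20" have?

Walk "20" from the root, arriving at one node.
Distinct next characters after "20": 6, 9.
That node has 2 child edges.

2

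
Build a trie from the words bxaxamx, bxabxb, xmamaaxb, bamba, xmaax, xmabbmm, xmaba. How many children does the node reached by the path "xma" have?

3

Follow the path "xma" to its node, then look at its outgoing edges.
Characters that immediately follow "xma" among the stored strings: {a, b, m}.
That node has 3 child edges.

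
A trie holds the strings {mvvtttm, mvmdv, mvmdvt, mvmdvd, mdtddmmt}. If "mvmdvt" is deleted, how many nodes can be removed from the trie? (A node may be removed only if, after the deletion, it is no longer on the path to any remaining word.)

After clearing the end-marker at "mvmdvt", prune upward until reaching a node still needed by another word.
The suffix "t" (1 node) is used only by "mvmdvt"; the node for "mvmdv" still has the child "d", so pruning stops there.
Nodes removed: 1

1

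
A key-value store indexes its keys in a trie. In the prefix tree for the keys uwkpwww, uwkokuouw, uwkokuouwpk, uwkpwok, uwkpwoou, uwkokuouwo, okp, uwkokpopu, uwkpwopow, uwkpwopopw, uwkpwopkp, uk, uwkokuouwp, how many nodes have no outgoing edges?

11

A leaf is a node with no children — equivalently, the end of a word that is not a proper prefix of any other stored word.
Those words: "okp", "uk", "uwkokpopu", "uwkokuouwo", "uwkokuouwpk", "uwkpwok", "uwkpwoou", "uwkpwopkp", "uwkpwopopw", "uwkpwopow", "uwkpwww"
Leaf count: 11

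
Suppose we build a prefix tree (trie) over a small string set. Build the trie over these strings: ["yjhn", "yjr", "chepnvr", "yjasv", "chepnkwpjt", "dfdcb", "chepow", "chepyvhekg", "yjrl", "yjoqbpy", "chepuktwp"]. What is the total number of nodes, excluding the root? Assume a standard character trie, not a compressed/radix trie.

Trace insertions, counting only characters that open a new branch:
  "yjhn" → 4 new (y, j, h, n)
  "yjr" → prefix "yj" already present; 1 new (r)
  "chepnvr" → 7 new (c, h, e, p, n, v, r)
  "yjasv" → prefix "yj" already present; 3 new (a, s, v)
  "chepnkwpjt" → prefix "chepn" already present; 5 new (k, w, p, j, t)
  "dfdcb" → 5 new (d, f, d, c, b)
  "chepow" → prefix "chep" already present; 2 new (o, w)
  "chepyvhekg" → prefix "chep" already present; 6 new (y, v, h, e, k, g)
  "yjrl" → prefix "yjr" already present; 1 new (l)
  "yjoqbpy" → prefix "yj" already present; 5 new (o, q, b, p, y)
  "chepuktwp" → prefix "chep" already present; 5 new (u, k, t, w, p)
Total nodes = 4 + 1 + 7 + 3 + 5 + 5 + 2 + 6 + 1 + 5 + 5 = 44

44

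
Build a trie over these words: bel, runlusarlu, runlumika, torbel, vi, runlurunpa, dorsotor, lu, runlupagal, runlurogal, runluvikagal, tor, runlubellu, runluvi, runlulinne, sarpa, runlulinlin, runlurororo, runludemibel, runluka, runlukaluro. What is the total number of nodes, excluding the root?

Count nodes per top-level branch (shared prefixes stored once):
  'b'-branch (bel): 3 nodes
  'd'-branch (dorsotor): 8 nodes
  'l'-branch (lu): 2 nodes
  'r'-branch (runlubellu, runludemibel, runluka, runlukaluro, runlulinlin, runlulinne, runlumika, runlupagal, runlurogal, runlurororo, runlurunpa, runlusarlu, runluvi, runluvikagal): 65 nodes
  's'-branch (sarpa): 5 nodes
  't'-branch (tor, torbel): 6 nodes
  'v'-branch (vi): 2 nodes
Sum: 91

91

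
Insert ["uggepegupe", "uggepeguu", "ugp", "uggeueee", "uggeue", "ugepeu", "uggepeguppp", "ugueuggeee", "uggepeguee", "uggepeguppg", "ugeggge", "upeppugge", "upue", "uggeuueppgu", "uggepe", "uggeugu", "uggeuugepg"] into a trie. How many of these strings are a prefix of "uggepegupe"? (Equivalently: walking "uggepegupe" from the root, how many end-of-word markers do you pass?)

Traverse "uggepegupe" character by character; count nodes along the way that are marked as word ends.
Prefixes of the query that are stored words: "uggepe", "uggepegupe"
Count: 2

2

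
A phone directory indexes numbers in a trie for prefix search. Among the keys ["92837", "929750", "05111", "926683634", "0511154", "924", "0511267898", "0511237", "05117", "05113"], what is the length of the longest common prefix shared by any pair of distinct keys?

5

Equivalently: take the maximum, over all pairs, of their longest common prefix length.
"05111" and "0511154" agree on "05111" (5 characters) before diverging; nothing deeper is shared.
Longest shared-prefix length: 5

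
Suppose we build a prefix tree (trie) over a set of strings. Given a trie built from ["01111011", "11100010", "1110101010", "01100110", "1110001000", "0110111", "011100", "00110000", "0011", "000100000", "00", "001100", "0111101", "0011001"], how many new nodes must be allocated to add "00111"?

The longest prefix of "00111" already in the trie is "0011" (length 4).
New nodes needed: |"00111"| − 4 = 5 − 4 = 1.

1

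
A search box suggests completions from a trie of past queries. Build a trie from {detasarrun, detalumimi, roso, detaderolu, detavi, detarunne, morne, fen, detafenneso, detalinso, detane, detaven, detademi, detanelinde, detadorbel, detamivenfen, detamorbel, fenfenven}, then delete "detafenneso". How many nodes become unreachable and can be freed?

A node on "detafenneso"'s path can go only if nothing else ends at it or branches off below it.
The suffix "fenneso" (7 nodes) is used only by "detafenneso"; the node for "deta" still has the child "s", so pruning stops there.
Nodes removed: 7

7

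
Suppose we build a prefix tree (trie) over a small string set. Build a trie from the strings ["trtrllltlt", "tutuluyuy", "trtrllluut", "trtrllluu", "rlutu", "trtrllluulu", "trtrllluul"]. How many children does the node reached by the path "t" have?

Follow the path "t" to its node, then look at its outgoing edges.
Distinct next characters after "t": r, u.
That node has 2 child edges.

2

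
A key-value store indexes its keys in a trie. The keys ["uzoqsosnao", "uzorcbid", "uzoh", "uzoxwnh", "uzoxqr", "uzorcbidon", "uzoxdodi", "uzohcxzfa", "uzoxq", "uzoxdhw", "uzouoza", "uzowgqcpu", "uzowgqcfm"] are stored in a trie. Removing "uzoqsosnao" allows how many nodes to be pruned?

Walk "uzoqsosnao" from the leaf back toward the root, removing each node that no remaining word uses.
The suffix "qsosnao" (7 nodes) is used only by "uzoqsosnao"; the node for "uzo" still has the child "r", so pruning stops there.
Nodes removed: 7

7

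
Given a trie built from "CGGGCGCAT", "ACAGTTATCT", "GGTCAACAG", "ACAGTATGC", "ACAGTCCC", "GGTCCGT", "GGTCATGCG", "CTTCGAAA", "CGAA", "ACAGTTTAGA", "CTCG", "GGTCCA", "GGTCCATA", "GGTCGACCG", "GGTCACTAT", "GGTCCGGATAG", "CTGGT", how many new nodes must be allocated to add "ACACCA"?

"ACA" is already a path in the trie; the remaining "CCA" must be added.
So 6 − 3 = 3 new nodes.

3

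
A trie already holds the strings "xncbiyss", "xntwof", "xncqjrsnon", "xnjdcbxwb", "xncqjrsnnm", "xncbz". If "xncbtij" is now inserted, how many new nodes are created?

"xncb" is already a path in the trie; the remaining "tij" must be added.
Each of the 3 remaining characters creates one node.

3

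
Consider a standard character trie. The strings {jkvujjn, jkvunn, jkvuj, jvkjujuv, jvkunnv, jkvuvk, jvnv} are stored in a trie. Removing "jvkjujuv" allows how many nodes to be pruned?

5

Walk "jvkjujuv" from the leaf back toward the root, removing each node that no remaining word uses.
The suffix "jujuv" (5 nodes) is used only by "jvkjujuv"; the node for "jvk" still has the child "u", so pruning stops there.
Nodes removed: 5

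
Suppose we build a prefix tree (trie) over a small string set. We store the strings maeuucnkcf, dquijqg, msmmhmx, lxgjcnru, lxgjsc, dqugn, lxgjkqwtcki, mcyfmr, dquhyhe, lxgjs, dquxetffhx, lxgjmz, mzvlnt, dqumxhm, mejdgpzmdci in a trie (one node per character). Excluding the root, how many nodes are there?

For each word, the new-node count is its length minus the longest prefix already in the trie:
  "maeuucnkcf" → 10 new (m, a, e, u, u, c, n, k, c, f)
  "dquijqg" → 7 new (d, q, u, i, j, q, g)
  "msmmhmx" → prefix "m" already present; 6 new (s, m, m, h, m, x)
  "lxgjcnru" → 8 new (l, x, g, j, c, n, r, u)
  "lxgjsc" → prefix "lxgj" already present; 2 new (s, c)
  "dqugn" → prefix "dqu" already present; 2 new (g, n)
  "lxgjkqwtcki" → prefix "lxgj" already present; 7 new (k, q, w, t, c, k, i)
  "mcyfmr" → prefix "m" already present; 5 new (c, y, f, m, r)
  "dquhyhe" → prefix "dqu" already present; 4 new (h, y, h, e)
  "lxgjs" → prefix "lxgjs" already present; 0 new (none)
  "dquxetffhx" → prefix "dqu" already present; 7 new (x, e, t, f, f, h, x)
  "lxgjmz" → prefix "lxgj" already present; 2 new (m, z)
  "mzvlnt" → prefix "m" already present; 5 new (z, v, l, n, t)
  "dqumxhm" → prefix "dqu" already present; 4 new (m, x, h, m)
  "mejdgpzmdci" → prefix "m" already present; 10 new (e, j, d, g, p, z, m, d, c, i)
Total nodes = 10 + 7 + 6 + 8 + 2 + 2 + 7 + 5 + 4 + 0 + 7 + 2 + 5 + 4 + 10 = 79

79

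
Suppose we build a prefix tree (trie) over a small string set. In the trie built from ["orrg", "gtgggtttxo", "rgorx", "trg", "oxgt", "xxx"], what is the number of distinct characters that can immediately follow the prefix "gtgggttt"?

Walk "gtgggttt" from the root, arriving at one node.
Characters that immediately follow "gtgggttt" among the stored strings: {x}.
That node has 1 child edge.

1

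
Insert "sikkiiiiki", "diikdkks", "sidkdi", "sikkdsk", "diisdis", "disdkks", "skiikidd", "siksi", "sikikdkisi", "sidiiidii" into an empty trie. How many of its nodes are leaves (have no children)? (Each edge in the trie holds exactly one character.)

A leaf is a node with no children — equivalently, the end of a word that is not a proper prefix of any other stored word.
Those words: "diikdkks", "diisdis", "disdkks", "sidiiidii", "sidkdi", "sikikdkisi", "sikkdsk", "sikkiiiiki", "siksi", "skiikidd"
Leaf count: 10

10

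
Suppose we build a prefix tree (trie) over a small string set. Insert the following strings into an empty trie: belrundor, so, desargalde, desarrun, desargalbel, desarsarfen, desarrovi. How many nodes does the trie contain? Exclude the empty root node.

36

Insert word by word; a character creates a node only if that edge doesn't already exist:
  "belrundor" → 9 new (b, e, l, r, u, n, d, o, r)
  "so" → 2 new (s, o)
  "desargalde" → 10 new (d, e, s, a, r, g, a, l, d, e)
  "desarrun" → prefix "desar" already present; 3 new (r, u, n)
  "desargalbel" → prefix "desargal" already present; 3 new (b, e, l)
  "desarsarfen" → prefix "desar" already present; 6 new (s, a, r, f, e, n)
  "desarrovi" → prefix "desarr" already present; 3 new (o, v, i)
Total nodes = 9 + 2 + 10 + 3 + 3 + 6 + 3 = 36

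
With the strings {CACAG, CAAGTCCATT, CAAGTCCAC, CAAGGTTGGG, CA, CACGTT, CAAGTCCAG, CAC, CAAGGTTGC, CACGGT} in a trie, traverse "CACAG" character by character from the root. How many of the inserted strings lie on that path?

Walk "CACAG" from the root; an end-of-word marker is hit whenever a stored word is a prefix of "CACAG".
Prefixes of the query that are stored words: "CA", "CAC", "CACAG"
Count: 3

3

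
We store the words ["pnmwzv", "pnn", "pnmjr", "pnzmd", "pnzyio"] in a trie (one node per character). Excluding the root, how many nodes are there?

15

Trace insertions, counting only characters that open a new branch:
  "pnmwzv" → 6 new (p, n, m, w, z, v)
  "pnn" → prefix "pn" already present; 1 new (n)
  "pnmjr" → prefix "pnm" already present; 2 new (j, r)
  "pnzmd" → prefix "pn" already present; 3 new (z, m, d)
  "pnzyio" → prefix "pnz" already present; 3 new (y, i, o)
Total nodes = 6 + 1 + 2 + 3 + 3 = 15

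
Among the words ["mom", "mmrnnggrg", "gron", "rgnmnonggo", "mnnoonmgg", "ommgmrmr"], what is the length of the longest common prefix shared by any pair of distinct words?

1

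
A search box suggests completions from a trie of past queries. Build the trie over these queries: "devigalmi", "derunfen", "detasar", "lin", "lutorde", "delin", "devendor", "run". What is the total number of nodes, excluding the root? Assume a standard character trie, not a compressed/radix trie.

40

Trace insertions, counting only characters that open a new branch:
  "devigalmi" → 9 new (d, e, v, i, g, a, l, m, i)
  "derunfen" → prefix "de" already present; 6 new (r, u, n, f, e, n)
  "detasar" → prefix "de" already present; 5 new (t, a, s, a, r)
  "lin" → 3 new (l, i, n)
  "lutorde" → prefix "l" already present; 6 new (u, t, o, r, d, e)
  "delin" → prefix "de" already present; 3 new (l, i, n)
  "devendor" → prefix "dev" already present; 5 new (e, n, d, o, r)
  "run" → 3 new (r, u, n)
Total nodes = 9 + 6 + 5 + 3 + 6 + 3 + 5 + 3 = 40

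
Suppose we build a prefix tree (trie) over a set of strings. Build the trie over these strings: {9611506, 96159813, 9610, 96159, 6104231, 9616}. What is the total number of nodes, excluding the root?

21

Trace insertions, counting only characters that open a new branch:
  "9611506" → 7 new (9, 6, 1, 1, 5, 0, 6)
  "96159813" → prefix "961" already present; 5 new (5, 9, 8, 1, 3)
  "9610" → prefix "961" already present; 1 new (0)
  "96159" → prefix "96159" already present; 0 new (none)
  "6104231" → 7 new (6, 1, 0, 4, 2, 3, 1)
  "9616" → prefix "961" already present; 1 new (6)
Total nodes = 7 + 5 + 1 + 0 + 7 + 1 = 21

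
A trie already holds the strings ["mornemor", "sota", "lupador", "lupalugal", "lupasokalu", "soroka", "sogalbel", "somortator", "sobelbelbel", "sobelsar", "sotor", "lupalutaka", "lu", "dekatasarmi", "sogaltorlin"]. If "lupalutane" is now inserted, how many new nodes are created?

Walking "lupalutane" from the root, the first 8 characters ("lupaluta") follow existing edges; "n" is the first miss.
So 10 − 8 = 2 new nodes.

2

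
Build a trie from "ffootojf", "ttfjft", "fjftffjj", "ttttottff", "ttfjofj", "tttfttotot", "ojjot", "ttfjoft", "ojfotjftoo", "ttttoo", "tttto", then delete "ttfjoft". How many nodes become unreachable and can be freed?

After clearing the end-marker at "ttfjoft", prune upward until reaching a node still needed by another word.
The suffix "t" (1 node) is used only by "ttfjoft"; the node for "ttfjof" still has the child "j", so pruning stops there.
Nodes removed: 1

1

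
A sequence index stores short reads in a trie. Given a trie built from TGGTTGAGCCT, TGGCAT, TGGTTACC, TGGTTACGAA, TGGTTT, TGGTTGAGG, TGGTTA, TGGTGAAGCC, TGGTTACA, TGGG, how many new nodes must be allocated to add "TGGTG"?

"TGGTG" is already a full path in the trie; only an end-marker is added.
No new nodes are needed: 0.

0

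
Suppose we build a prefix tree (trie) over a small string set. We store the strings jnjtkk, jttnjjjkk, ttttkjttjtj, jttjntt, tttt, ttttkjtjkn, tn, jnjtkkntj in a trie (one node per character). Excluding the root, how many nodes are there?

Insert word by word; a character creates a node only if that edge doesn't already exist:
  "jnjtkk" → 6 new (j, n, j, t, k, k)
  "jttnjjjkk" → prefix "j" already present; 8 new (t, t, n, j, j, j, k, k)
  "ttttkjttjtj" → 11 new (t, t, t, t, k, j, t, t, j, t, j)
  "jttjntt" → prefix "jtt" already present; 4 new (j, n, t, t)
  "tttt" → prefix "tttt" already present; 0 new (none)
  "ttttkjtjkn" → prefix "ttttkjt" already present; 3 new (j, k, n)
  "tn" → prefix "t" already present; 1 new (n)
  "jnjtkkntj" → prefix "jnjtkk" already present; 3 new (n, t, j)
Total nodes = 6 + 8 + 11 + 4 + 0 + 3 + 1 + 3 = 36

36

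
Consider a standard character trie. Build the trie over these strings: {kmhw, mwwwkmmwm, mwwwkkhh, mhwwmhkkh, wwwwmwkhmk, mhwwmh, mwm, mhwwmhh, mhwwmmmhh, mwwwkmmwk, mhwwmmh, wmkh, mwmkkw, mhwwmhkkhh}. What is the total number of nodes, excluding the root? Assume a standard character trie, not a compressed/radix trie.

49

Trace insertions, counting only characters that open a new branch:
  "kmhw" → 4 new (k, m, h, w)
  "mwwwkmmwm" → 9 new (m, w, w, w, k, m, m, w, m)
  "mwwwkkhh" → prefix "mwwwk" already present; 3 new (k, h, h)
  "mhwwmhkkh" → prefix "m" already present; 8 new (h, w, w, m, h, k, k, h)
  "wwwwmwkhmk" → 10 new (w, w, w, w, m, w, k, h, m, k)
  "mhwwmh" → prefix "mhwwmh" already present; 0 new (none)
  "mwm" → prefix "mw" already present; 1 new (m)
  "mhwwmhh" → prefix "mhwwmh" already present; 1 new (h)
  "mhwwmmmhh" → prefix "mhwwm" already present; 4 new (m, m, h, h)
  "mwwwkmmwk" → prefix "mwwwkmmw" already present; 1 new (k)
  "mhwwmmh" → prefix "mhwwmm" already present; 1 new (h)
  "wmkh" → prefix "w" already present; 3 new (m, k, h)
  "mwmkkw" → prefix "mwm" already present; 3 new (k, k, w)
  "mhwwmhkkhh" → prefix "mhwwmhkkh" already present; 1 new (h)
Total nodes = 4 + 9 + 3 + 8 + 10 + 0 + 1 + 1 + 4 + 1 + 1 + 3 + 3 + 1 = 49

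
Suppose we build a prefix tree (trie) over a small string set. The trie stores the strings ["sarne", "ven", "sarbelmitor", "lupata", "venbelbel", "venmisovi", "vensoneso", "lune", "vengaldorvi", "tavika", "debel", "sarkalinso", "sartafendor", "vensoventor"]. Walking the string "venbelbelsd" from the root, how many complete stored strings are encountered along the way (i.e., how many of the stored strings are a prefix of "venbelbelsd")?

Traverse "venbelbelsd" character by character; count nodes along the way that are marked as word ends.
Prefixes of the query that are stored words: "ven", "venbelbel"
Count: 2

2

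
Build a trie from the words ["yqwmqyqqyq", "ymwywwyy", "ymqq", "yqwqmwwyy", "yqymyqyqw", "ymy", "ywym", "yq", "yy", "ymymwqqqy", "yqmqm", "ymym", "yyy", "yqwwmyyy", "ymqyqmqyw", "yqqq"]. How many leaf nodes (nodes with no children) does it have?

Leaves are exactly the stored words that no other stored word extends.
Those words: "ymqq", "ymqyqmqyw", "ymwywwyy", "ymymwqqqy", "yqmqm", "yqqq", "yqwmqyqqyq", "yqwqmwwyy", "yqwwmyyy", "yqymyqyqw", "ywym", "yyy"
Leaf count: 12

12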